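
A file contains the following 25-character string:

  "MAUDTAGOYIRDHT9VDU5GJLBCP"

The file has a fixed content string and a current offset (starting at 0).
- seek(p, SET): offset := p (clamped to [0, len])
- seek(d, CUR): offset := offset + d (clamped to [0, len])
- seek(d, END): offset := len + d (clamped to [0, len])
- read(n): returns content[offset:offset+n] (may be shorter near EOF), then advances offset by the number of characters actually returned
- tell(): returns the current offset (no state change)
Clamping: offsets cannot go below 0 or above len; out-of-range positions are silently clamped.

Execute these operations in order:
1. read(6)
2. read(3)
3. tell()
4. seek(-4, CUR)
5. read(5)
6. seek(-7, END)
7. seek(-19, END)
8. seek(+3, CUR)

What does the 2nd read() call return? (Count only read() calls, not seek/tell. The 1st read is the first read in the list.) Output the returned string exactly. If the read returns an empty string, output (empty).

After 1 (read(6)): returned 'MAUDTA', offset=6
After 2 (read(3)): returned 'GOY', offset=9
After 3 (tell()): offset=9
After 4 (seek(-4, CUR)): offset=5
After 5 (read(5)): returned 'AGOYI', offset=10
After 6 (seek(-7, END)): offset=18
After 7 (seek(-19, END)): offset=6
After 8 (seek(+3, CUR)): offset=9

Answer: GOY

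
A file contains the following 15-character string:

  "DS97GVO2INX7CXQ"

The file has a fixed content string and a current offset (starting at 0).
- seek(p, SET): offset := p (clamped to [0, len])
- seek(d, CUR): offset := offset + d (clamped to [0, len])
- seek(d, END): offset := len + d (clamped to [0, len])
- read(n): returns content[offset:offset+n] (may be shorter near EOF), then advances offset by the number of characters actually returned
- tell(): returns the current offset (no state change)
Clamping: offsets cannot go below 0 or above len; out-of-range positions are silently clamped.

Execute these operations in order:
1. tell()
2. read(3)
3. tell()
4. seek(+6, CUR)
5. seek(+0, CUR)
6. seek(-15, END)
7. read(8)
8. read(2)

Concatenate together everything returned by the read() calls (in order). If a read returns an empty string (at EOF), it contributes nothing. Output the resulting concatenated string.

Answer: DS9DS97GVO2IN

Derivation:
After 1 (tell()): offset=0
After 2 (read(3)): returned 'DS9', offset=3
After 3 (tell()): offset=3
After 4 (seek(+6, CUR)): offset=9
After 5 (seek(+0, CUR)): offset=9
After 6 (seek(-15, END)): offset=0
After 7 (read(8)): returned 'DS97GVO2', offset=8
After 8 (read(2)): returned 'IN', offset=10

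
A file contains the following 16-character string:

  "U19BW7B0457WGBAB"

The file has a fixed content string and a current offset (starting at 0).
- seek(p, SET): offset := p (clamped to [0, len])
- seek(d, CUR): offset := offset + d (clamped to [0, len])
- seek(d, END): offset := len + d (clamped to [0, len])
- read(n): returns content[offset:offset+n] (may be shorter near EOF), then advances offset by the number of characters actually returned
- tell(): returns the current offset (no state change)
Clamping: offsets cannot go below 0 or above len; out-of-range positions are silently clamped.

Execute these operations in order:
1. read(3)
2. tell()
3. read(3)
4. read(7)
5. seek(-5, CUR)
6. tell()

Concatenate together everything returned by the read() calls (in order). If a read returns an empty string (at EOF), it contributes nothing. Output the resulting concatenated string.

Answer: U19BW7B0457WG

Derivation:
After 1 (read(3)): returned 'U19', offset=3
After 2 (tell()): offset=3
After 3 (read(3)): returned 'BW7', offset=6
After 4 (read(7)): returned 'B0457WG', offset=13
After 5 (seek(-5, CUR)): offset=8
After 6 (tell()): offset=8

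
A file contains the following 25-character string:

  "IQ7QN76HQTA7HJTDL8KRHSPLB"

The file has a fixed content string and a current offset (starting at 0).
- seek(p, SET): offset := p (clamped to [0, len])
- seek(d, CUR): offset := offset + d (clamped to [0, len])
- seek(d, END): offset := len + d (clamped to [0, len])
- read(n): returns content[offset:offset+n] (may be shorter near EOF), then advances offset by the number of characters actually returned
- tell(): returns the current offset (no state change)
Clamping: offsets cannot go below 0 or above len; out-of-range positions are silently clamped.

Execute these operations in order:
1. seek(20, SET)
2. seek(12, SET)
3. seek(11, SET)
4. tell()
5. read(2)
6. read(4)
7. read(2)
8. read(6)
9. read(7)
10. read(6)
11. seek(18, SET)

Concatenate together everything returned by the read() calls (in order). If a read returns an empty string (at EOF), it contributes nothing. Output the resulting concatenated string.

After 1 (seek(20, SET)): offset=20
After 2 (seek(12, SET)): offset=12
After 3 (seek(11, SET)): offset=11
After 4 (tell()): offset=11
After 5 (read(2)): returned '7H', offset=13
After 6 (read(4)): returned 'JTDL', offset=17
After 7 (read(2)): returned '8K', offset=19
After 8 (read(6)): returned 'RHSPLB', offset=25
After 9 (read(7)): returned '', offset=25
After 10 (read(6)): returned '', offset=25
After 11 (seek(18, SET)): offset=18

Answer: 7HJTDL8KRHSPLB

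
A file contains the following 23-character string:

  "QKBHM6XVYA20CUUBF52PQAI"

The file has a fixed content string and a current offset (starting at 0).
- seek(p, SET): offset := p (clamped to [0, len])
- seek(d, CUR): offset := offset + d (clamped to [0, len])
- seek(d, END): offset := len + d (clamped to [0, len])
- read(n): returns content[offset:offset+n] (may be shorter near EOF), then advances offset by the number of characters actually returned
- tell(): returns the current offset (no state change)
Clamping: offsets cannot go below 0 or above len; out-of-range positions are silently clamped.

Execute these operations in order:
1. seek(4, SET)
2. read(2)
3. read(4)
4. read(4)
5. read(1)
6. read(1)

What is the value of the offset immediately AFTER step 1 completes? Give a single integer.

Answer: 4

Derivation:
After 1 (seek(4, SET)): offset=4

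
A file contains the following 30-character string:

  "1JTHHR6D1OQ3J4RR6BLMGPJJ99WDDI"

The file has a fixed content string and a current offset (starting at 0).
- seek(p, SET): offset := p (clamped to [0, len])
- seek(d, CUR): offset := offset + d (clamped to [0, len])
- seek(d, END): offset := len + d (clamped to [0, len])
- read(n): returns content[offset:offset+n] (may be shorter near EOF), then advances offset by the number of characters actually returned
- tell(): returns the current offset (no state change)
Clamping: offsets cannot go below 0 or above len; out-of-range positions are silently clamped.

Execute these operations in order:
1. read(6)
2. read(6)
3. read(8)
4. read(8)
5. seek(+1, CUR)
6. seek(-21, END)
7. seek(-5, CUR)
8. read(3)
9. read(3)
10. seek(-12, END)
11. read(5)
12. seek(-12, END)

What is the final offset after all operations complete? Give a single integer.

After 1 (read(6)): returned '1JTHHR', offset=6
After 2 (read(6)): returned '6D1OQ3', offset=12
After 3 (read(8)): returned 'J4RR6BLM', offset=20
After 4 (read(8)): returned 'GPJJ99WD', offset=28
After 5 (seek(+1, CUR)): offset=29
After 6 (seek(-21, END)): offset=9
After 7 (seek(-5, CUR)): offset=4
After 8 (read(3)): returned 'HR6', offset=7
After 9 (read(3)): returned 'D1O', offset=10
After 10 (seek(-12, END)): offset=18
After 11 (read(5)): returned 'LMGPJ', offset=23
After 12 (seek(-12, END)): offset=18

Answer: 18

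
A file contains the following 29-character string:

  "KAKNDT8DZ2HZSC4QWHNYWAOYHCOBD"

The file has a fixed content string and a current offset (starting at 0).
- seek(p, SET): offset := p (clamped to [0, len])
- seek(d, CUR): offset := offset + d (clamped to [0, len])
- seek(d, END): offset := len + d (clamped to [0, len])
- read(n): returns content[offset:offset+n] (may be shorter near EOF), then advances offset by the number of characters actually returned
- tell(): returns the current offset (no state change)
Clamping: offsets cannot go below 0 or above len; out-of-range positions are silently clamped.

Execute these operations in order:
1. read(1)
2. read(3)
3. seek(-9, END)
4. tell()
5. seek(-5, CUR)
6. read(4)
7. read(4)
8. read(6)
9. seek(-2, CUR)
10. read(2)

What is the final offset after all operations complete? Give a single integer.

After 1 (read(1)): returned 'K', offset=1
After 2 (read(3)): returned 'AKN', offset=4
After 3 (seek(-9, END)): offset=20
After 4 (tell()): offset=20
After 5 (seek(-5, CUR)): offset=15
After 6 (read(4)): returned 'QWHN', offset=19
After 7 (read(4)): returned 'YWAO', offset=23
After 8 (read(6)): returned 'YHCOBD', offset=29
After 9 (seek(-2, CUR)): offset=27
After 10 (read(2)): returned 'BD', offset=29

Answer: 29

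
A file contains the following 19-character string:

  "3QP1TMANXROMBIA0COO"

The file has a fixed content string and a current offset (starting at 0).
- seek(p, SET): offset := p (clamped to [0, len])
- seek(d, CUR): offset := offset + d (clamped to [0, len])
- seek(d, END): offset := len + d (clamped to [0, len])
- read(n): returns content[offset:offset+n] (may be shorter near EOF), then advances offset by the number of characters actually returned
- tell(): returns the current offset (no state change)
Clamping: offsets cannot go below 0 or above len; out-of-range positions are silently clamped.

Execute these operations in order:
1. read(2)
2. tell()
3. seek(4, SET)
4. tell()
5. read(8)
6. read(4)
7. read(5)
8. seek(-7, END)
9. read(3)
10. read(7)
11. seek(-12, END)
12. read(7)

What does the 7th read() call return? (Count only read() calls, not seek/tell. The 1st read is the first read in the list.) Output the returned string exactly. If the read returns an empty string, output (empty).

Answer: NXROMBI

Derivation:
After 1 (read(2)): returned '3Q', offset=2
After 2 (tell()): offset=2
After 3 (seek(4, SET)): offset=4
After 4 (tell()): offset=4
After 5 (read(8)): returned 'TMANXROM', offset=12
After 6 (read(4)): returned 'BIA0', offset=16
After 7 (read(5)): returned 'COO', offset=19
After 8 (seek(-7, END)): offset=12
After 9 (read(3)): returned 'BIA', offset=15
After 10 (read(7)): returned '0COO', offset=19
After 11 (seek(-12, END)): offset=7
After 12 (read(7)): returned 'NXROMBI', offset=14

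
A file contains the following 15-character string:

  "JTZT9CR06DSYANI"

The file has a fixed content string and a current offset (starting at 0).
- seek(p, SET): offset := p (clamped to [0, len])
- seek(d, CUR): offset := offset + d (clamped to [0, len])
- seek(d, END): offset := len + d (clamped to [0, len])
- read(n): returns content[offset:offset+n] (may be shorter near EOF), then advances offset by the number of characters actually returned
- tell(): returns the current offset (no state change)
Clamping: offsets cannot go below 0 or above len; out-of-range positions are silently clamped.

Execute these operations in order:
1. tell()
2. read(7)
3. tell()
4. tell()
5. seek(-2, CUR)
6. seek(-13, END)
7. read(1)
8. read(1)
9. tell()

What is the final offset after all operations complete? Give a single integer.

After 1 (tell()): offset=0
After 2 (read(7)): returned 'JTZT9CR', offset=7
After 3 (tell()): offset=7
After 4 (tell()): offset=7
After 5 (seek(-2, CUR)): offset=5
After 6 (seek(-13, END)): offset=2
After 7 (read(1)): returned 'Z', offset=3
After 8 (read(1)): returned 'T', offset=4
After 9 (tell()): offset=4

Answer: 4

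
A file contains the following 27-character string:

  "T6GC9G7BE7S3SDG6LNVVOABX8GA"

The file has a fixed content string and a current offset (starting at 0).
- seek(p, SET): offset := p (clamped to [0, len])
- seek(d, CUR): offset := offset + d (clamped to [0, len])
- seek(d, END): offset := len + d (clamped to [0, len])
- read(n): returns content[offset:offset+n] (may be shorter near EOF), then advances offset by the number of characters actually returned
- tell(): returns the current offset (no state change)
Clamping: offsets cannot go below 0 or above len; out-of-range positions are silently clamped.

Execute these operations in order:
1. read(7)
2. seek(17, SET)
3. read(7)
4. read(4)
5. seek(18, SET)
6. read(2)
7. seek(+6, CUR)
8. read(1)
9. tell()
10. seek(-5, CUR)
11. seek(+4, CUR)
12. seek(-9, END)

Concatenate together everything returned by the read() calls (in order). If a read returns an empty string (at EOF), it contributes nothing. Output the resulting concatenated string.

Answer: T6GC9G7NVVOABX8GAVVA

Derivation:
After 1 (read(7)): returned 'T6GC9G7', offset=7
After 2 (seek(17, SET)): offset=17
After 3 (read(7)): returned 'NVVOABX', offset=24
After 4 (read(4)): returned '8GA', offset=27
After 5 (seek(18, SET)): offset=18
After 6 (read(2)): returned 'VV', offset=20
After 7 (seek(+6, CUR)): offset=26
After 8 (read(1)): returned 'A', offset=27
After 9 (tell()): offset=27
After 10 (seek(-5, CUR)): offset=22
After 11 (seek(+4, CUR)): offset=26
After 12 (seek(-9, END)): offset=18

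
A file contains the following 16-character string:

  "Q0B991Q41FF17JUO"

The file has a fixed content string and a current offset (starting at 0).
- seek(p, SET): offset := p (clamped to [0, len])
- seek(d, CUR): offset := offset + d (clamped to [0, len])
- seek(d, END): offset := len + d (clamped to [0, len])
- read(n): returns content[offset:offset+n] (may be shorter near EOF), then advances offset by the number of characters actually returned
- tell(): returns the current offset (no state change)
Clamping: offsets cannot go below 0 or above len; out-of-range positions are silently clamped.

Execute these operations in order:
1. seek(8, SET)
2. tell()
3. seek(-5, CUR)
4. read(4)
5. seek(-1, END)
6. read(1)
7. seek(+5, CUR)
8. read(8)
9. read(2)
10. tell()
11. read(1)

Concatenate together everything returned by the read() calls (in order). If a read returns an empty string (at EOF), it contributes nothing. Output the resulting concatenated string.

After 1 (seek(8, SET)): offset=8
After 2 (tell()): offset=8
After 3 (seek(-5, CUR)): offset=3
After 4 (read(4)): returned '991Q', offset=7
After 5 (seek(-1, END)): offset=15
After 6 (read(1)): returned 'O', offset=16
After 7 (seek(+5, CUR)): offset=16
After 8 (read(8)): returned '', offset=16
After 9 (read(2)): returned '', offset=16
After 10 (tell()): offset=16
After 11 (read(1)): returned '', offset=16

Answer: 991QO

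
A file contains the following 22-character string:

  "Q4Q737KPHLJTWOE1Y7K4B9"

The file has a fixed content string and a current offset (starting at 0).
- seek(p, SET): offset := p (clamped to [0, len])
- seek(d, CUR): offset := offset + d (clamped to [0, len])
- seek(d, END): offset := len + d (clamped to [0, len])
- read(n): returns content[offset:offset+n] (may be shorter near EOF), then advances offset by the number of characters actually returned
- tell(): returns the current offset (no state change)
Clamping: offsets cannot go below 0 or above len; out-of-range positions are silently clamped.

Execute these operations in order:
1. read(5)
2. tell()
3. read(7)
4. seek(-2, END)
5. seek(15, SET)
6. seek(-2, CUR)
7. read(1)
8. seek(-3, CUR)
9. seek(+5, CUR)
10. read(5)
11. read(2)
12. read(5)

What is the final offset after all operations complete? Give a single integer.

Answer: 22

Derivation:
After 1 (read(5)): returned 'Q4Q73', offset=5
After 2 (tell()): offset=5
After 3 (read(7)): returned '7KPHLJT', offset=12
After 4 (seek(-2, END)): offset=20
After 5 (seek(15, SET)): offset=15
After 6 (seek(-2, CUR)): offset=13
After 7 (read(1)): returned 'O', offset=14
After 8 (seek(-3, CUR)): offset=11
After 9 (seek(+5, CUR)): offset=16
After 10 (read(5)): returned 'Y7K4B', offset=21
After 11 (read(2)): returned '9', offset=22
After 12 (read(5)): returned '', offset=22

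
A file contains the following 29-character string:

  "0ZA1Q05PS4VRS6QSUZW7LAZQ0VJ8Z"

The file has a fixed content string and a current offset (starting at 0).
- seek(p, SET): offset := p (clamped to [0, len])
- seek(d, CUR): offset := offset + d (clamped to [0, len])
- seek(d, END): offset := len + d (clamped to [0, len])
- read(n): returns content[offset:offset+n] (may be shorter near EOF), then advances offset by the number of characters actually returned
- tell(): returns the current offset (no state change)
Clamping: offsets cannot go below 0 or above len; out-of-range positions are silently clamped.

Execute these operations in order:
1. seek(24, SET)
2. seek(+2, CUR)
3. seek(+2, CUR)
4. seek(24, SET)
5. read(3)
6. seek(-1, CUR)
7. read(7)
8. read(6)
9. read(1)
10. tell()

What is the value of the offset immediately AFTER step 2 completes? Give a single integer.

After 1 (seek(24, SET)): offset=24
After 2 (seek(+2, CUR)): offset=26

Answer: 26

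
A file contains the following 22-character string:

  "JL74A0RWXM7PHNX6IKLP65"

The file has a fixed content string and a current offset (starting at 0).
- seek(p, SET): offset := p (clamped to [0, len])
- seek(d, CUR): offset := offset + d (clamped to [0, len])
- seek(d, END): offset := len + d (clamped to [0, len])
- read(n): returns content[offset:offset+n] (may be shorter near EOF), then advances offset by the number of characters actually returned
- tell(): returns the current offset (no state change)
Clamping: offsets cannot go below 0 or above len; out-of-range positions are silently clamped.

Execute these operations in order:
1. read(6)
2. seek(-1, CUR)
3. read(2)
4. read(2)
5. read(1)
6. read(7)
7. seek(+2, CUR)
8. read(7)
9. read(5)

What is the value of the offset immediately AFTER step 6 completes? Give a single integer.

After 1 (read(6)): returned 'JL74A0', offset=6
After 2 (seek(-1, CUR)): offset=5
After 3 (read(2)): returned '0R', offset=7
After 4 (read(2)): returned 'WX', offset=9
After 5 (read(1)): returned 'M', offset=10
After 6 (read(7)): returned '7PHNX6I', offset=17

Answer: 17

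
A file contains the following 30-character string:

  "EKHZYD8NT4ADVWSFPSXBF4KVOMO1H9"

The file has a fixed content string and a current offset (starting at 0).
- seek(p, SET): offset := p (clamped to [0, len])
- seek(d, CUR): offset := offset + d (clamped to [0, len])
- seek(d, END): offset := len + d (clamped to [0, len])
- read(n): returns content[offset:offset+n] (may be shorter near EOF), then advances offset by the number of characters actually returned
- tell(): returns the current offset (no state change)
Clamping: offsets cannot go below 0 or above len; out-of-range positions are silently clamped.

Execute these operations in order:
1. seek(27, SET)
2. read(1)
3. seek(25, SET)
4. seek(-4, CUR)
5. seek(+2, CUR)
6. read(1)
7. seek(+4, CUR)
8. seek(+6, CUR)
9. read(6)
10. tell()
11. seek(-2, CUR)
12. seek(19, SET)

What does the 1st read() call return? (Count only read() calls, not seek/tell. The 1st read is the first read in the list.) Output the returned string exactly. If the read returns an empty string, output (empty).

After 1 (seek(27, SET)): offset=27
After 2 (read(1)): returned '1', offset=28
After 3 (seek(25, SET)): offset=25
After 4 (seek(-4, CUR)): offset=21
After 5 (seek(+2, CUR)): offset=23
After 6 (read(1)): returned 'V', offset=24
After 7 (seek(+4, CUR)): offset=28
After 8 (seek(+6, CUR)): offset=30
After 9 (read(6)): returned '', offset=30
After 10 (tell()): offset=30
After 11 (seek(-2, CUR)): offset=28
After 12 (seek(19, SET)): offset=19

Answer: 1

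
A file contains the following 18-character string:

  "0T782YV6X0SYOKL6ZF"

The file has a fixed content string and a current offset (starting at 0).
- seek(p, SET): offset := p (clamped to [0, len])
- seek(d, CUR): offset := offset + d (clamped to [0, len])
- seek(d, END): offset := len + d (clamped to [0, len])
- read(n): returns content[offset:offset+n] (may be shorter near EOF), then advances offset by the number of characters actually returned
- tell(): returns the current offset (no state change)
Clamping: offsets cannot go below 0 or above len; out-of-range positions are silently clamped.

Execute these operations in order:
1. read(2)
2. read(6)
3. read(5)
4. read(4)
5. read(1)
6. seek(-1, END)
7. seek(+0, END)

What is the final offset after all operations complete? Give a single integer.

After 1 (read(2)): returned '0T', offset=2
After 2 (read(6)): returned '782YV6', offset=8
After 3 (read(5)): returned 'X0SYO', offset=13
After 4 (read(4)): returned 'KL6Z', offset=17
After 5 (read(1)): returned 'F', offset=18
After 6 (seek(-1, END)): offset=17
After 7 (seek(+0, END)): offset=18

Answer: 18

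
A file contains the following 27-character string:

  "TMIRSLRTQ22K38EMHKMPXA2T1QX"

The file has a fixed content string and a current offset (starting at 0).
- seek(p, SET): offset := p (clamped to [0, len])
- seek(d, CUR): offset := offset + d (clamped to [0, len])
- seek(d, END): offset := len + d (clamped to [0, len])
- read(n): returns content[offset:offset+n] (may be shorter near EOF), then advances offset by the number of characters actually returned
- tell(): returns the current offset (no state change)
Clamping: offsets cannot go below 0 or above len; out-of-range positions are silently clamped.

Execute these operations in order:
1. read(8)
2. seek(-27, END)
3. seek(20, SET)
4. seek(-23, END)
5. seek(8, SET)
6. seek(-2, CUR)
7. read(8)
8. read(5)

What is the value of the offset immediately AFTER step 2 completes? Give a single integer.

Answer: 0

Derivation:
After 1 (read(8)): returned 'TMIRSLRT', offset=8
After 2 (seek(-27, END)): offset=0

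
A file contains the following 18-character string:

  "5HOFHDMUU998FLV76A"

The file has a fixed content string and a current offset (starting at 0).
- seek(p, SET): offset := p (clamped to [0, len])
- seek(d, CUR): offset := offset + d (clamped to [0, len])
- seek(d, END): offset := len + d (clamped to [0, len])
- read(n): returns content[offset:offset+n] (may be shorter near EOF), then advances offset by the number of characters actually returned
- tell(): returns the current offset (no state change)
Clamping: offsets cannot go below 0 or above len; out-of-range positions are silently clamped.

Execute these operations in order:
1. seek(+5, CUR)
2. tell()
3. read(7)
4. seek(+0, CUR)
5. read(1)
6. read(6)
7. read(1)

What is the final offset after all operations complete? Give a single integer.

After 1 (seek(+5, CUR)): offset=5
After 2 (tell()): offset=5
After 3 (read(7)): returned 'DMUU998', offset=12
After 4 (seek(+0, CUR)): offset=12
After 5 (read(1)): returned 'F', offset=13
After 6 (read(6)): returned 'LV76A', offset=18
After 7 (read(1)): returned '', offset=18

Answer: 18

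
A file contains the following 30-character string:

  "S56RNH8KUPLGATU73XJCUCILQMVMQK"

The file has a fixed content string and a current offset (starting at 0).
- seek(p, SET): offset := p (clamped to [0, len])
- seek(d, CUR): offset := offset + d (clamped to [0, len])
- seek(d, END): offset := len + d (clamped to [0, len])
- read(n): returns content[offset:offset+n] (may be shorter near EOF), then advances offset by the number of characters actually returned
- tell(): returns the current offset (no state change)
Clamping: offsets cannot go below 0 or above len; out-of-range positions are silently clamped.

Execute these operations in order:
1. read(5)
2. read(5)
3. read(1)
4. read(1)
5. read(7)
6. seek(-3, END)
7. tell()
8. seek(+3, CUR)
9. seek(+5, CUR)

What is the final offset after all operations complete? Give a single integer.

After 1 (read(5)): returned 'S56RN', offset=5
After 2 (read(5)): returned 'H8KUP', offset=10
After 3 (read(1)): returned 'L', offset=11
After 4 (read(1)): returned 'G', offset=12
After 5 (read(7)): returned 'ATU73XJ', offset=19
After 6 (seek(-3, END)): offset=27
After 7 (tell()): offset=27
After 8 (seek(+3, CUR)): offset=30
After 9 (seek(+5, CUR)): offset=30

Answer: 30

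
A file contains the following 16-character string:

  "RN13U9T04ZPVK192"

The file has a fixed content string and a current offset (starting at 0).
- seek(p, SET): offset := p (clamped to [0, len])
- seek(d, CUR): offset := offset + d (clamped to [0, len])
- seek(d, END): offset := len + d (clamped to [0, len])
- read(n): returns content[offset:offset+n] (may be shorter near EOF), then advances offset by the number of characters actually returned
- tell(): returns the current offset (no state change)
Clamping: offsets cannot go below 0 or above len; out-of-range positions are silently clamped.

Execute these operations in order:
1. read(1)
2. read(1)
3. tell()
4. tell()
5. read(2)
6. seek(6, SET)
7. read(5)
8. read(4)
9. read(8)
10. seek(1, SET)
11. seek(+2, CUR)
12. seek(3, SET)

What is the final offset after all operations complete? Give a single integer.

Answer: 3

Derivation:
After 1 (read(1)): returned 'R', offset=1
After 2 (read(1)): returned 'N', offset=2
After 3 (tell()): offset=2
After 4 (tell()): offset=2
After 5 (read(2)): returned '13', offset=4
After 6 (seek(6, SET)): offset=6
After 7 (read(5)): returned 'T04ZP', offset=11
After 8 (read(4)): returned 'VK19', offset=15
After 9 (read(8)): returned '2', offset=16
After 10 (seek(1, SET)): offset=1
After 11 (seek(+2, CUR)): offset=3
After 12 (seek(3, SET)): offset=3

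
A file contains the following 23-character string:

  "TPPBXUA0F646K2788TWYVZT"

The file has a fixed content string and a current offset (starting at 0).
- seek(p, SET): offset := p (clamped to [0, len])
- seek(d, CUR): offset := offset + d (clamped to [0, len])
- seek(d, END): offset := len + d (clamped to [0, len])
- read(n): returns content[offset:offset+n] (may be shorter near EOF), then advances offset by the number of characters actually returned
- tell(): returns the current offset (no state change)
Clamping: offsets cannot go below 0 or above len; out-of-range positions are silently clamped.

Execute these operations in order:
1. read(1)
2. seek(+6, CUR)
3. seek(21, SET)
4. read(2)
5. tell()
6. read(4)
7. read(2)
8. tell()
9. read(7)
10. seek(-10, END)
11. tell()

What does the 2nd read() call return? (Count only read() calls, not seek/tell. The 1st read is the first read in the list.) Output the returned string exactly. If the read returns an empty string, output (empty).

After 1 (read(1)): returned 'T', offset=1
After 2 (seek(+6, CUR)): offset=7
After 3 (seek(21, SET)): offset=21
After 4 (read(2)): returned 'ZT', offset=23
After 5 (tell()): offset=23
After 6 (read(4)): returned '', offset=23
After 7 (read(2)): returned '', offset=23
After 8 (tell()): offset=23
After 9 (read(7)): returned '', offset=23
After 10 (seek(-10, END)): offset=13
After 11 (tell()): offset=13

Answer: ZT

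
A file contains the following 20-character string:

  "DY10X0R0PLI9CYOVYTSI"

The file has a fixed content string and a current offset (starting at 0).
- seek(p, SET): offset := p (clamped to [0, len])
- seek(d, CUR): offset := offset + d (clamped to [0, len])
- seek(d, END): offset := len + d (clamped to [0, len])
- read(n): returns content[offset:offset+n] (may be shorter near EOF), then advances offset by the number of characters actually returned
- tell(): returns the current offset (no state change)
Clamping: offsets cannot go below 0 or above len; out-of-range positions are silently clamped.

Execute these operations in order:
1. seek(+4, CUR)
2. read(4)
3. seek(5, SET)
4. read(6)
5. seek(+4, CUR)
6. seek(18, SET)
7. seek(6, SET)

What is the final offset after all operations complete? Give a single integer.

Answer: 6

Derivation:
After 1 (seek(+4, CUR)): offset=4
After 2 (read(4)): returned 'X0R0', offset=8
After 3 (seek(5, SET)): offset=5
After 4 (read(6)): returned '0R0PLI', offset=11
After 5 (seek(+4, CUR)): offset=15
After 6 (seek(18, SET)): offset=18
After 7 (seek(6, SET)): offset=6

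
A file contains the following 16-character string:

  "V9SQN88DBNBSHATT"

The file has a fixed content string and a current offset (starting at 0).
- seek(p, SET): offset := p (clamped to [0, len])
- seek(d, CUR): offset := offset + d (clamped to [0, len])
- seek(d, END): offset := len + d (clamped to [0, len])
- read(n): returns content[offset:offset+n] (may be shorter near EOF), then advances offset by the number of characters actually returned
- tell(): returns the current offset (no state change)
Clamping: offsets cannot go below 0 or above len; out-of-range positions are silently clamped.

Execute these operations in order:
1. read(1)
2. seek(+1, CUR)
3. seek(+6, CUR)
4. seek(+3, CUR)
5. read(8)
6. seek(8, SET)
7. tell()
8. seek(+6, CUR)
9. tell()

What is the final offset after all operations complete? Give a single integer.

After 1 (read(1)): returned 'V', offset=1
After 2 (seek(+1, CUR)): offset=2
After 3 (seek(+6, CUR)): offset=8
After 4 (seek(+3, CUR)): offset=11
After 5 (read(8)): returned 'SHATT', offset=16
After 6 (seek(8, SET)): offset=8
After 7 (tell()): offset=8
After 8 (seek(+6, CUR)): offset=14
After 9 (tell()): offset=14

Answer: 14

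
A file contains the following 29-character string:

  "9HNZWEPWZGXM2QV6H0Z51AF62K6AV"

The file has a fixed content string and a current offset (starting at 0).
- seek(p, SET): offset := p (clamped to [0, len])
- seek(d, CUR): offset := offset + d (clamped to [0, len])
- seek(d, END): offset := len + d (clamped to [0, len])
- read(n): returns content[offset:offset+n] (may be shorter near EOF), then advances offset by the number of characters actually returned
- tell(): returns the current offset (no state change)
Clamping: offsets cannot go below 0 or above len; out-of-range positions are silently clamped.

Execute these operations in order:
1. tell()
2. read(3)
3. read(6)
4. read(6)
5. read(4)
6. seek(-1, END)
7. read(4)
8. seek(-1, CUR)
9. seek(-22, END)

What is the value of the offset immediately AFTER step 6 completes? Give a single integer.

Answer: 28

Derivation:
After 1 (tell()): offset=0
After 2 (read(3)): returned '9HN', offset=3
After 3 (read(6)): returned 'ZWEPWZ', offset=9
After 4 (read(6)): returned 'GXM2QV', offset=15
After 5 (read(4)): returned '6H0Z', offset=19
After 6 (seek(-1, END)): offset=28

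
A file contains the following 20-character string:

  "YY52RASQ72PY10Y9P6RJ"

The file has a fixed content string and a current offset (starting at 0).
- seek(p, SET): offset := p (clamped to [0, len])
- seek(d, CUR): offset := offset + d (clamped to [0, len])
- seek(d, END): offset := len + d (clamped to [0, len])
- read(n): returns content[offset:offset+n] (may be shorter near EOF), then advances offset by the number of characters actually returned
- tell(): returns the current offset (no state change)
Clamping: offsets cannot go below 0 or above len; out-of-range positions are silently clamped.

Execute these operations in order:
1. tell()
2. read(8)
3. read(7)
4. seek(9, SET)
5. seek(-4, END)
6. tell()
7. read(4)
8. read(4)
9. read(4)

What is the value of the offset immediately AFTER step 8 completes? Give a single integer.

After 1 (tell()): offset=0
After 2 (read(8)): returned 'YY52RASQ', offset=8
After 3 (read(7)): returned '72PY10Y', offset=15
After 4 (seek(9, SET)): offset=9
After 5 (seek(-4, END)): offset=16
After 6 (tell()): offset=16
After 7 (read(4)): returned 'P6RJ', offset=20
After 8 (read(4)): returned '', offset=20

Answer: 20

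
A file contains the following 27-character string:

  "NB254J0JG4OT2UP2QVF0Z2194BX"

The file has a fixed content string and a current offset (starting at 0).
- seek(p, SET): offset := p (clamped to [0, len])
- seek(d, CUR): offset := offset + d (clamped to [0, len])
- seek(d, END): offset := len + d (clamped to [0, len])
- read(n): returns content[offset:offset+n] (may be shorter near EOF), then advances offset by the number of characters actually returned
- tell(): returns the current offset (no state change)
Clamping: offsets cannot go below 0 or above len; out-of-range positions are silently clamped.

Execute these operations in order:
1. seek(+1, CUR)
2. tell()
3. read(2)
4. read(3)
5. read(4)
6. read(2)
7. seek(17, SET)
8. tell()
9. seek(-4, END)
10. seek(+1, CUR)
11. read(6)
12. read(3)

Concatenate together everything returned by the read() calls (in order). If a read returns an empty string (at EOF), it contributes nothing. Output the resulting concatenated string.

Answer: B254J0JG4OT4BX

Derivation:
After 1 (seek(+1, CUR)): offset=1
After 2 (tell()): offset=1
After 3 (read(2)): returned 'B2', offset=3
After 4 (read(3)): returned '54J', offset=6
After 5 (read(4)): returned '0JG4', offset=10
After 6 (read(2)): returned 'OT', offset=12
After 7 (seek(17, SET)): offset=17
After 8 (tell()): offset=17
After 9 (seek(-4, END)): offset=23
After 10 (seek(+1, CUR)): offset=24
After 11 (read(6)): returned '4BX', offset=27
After 12 (read(3)): returned '', offset=27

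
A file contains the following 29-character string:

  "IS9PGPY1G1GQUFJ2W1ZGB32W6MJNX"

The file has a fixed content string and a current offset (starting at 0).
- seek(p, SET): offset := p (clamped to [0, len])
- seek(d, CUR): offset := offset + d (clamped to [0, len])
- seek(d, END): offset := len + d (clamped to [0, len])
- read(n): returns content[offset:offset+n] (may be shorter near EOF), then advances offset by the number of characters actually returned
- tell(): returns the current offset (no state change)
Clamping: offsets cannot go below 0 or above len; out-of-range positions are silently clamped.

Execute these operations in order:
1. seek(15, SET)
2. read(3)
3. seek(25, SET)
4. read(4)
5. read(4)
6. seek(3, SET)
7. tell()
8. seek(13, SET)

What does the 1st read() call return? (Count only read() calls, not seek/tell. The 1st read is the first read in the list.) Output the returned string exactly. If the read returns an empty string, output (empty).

Answer: 2W1

Derivation:
After 1 (seek(15, SET)): offset=15
After 2 (read(3)): returned '2W1', offset=18
After 3 (seek(25, SET)): offset=25
After 4 (read(4)): returned 'MJNX', offset=29
After 5 (read(4)): returned '', offset=29
After 6 (seek(3, SET)): offset=3
After 7 (tell()): offset=3
After 8 (seek(13, SET)): offset=13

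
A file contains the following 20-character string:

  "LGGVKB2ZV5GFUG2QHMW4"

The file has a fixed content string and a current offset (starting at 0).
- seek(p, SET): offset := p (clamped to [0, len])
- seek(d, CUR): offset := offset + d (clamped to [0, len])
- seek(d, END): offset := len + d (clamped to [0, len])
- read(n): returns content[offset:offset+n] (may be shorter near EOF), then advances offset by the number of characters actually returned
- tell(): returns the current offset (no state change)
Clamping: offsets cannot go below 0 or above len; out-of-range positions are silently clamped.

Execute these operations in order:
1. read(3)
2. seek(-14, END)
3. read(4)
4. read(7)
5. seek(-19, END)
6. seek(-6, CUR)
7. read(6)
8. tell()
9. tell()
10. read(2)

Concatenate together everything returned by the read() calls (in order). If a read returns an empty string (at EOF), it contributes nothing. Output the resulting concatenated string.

Answer: LGG2ZV5GFUG2QHLGGVKB2Z

Derivation:
After 1 (read(3)): returned 'LGG', offset=3
After 2 (seek(-14, END)): offset=6
After 3 (read(4)): returned '2ZV5', offset=10
After 4 (read(7)): returned 'GFUG2QH', offset=17
After 5 (seek(-19, END)): offset=1
After 6 (seek(-6, CUR)): offset=0
After 7 (read(6)): returned 'LGGVKB', offset=6
After 8 (tell()): offset=6
After 9 (tell()): offset=6
After 10 (read(2)): returned '2Z', offset=8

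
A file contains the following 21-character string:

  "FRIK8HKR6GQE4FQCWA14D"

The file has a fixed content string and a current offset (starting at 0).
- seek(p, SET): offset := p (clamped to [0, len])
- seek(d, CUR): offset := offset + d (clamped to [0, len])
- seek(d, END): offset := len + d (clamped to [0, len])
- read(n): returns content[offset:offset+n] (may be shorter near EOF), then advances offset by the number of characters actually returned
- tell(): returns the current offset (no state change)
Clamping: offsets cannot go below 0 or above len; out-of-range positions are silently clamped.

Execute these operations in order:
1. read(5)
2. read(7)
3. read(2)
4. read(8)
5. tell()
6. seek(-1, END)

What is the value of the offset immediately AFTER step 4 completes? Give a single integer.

After 1 (read(5)): returned 'FRIK8', offset=5
After 2 (read(7)): returned 'HKR6GQE', offset=12
After 3 (read(2)): returned '4F', offset=14
After 4 (read(8)): returned 'QCWA14D', offset=21

Answer: 21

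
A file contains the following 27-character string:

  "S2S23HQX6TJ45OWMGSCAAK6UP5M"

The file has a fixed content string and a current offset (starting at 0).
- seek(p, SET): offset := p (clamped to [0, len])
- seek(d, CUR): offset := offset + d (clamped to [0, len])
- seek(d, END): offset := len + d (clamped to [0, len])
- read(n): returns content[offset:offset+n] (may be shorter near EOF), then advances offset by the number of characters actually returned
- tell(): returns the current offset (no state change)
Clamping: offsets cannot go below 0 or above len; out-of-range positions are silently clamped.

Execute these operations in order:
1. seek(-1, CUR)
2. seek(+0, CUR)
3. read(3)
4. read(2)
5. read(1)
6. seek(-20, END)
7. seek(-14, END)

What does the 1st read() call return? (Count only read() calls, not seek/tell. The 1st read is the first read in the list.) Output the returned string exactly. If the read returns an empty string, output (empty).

After 1 (seek(-1, CUR)): offset=0
After 2 (seek(+0, CUR)): offset=0
After 3 (read(3)): returned 'S2S', offset=3
After 4 (read(2)): returned '23', offset=5
After 5 (read(1)): returned 'H', offset=6
After 6 (seek(-20, END)): offset=7
After 7 (seek(-14, END)): offset=13

Answer: S2S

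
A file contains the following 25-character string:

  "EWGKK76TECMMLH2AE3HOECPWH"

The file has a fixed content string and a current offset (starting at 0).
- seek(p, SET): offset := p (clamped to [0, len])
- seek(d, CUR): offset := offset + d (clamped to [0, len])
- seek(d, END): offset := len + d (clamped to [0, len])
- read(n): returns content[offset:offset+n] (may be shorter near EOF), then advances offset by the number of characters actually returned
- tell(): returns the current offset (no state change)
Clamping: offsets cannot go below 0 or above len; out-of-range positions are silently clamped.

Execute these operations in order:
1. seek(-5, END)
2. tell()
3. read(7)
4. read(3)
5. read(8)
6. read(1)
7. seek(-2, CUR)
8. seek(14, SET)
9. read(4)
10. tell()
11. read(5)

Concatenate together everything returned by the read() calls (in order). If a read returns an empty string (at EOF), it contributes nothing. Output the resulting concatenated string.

Answer: ECPWH2AE3HOECP

Derivation:
After 1 (seek(-5, END)): offset=20
After 2 (tell()): offset=20
After 3 (read(7)): returned 'ECPWH', offset=25
After 4 (read(3)): returned '', offset=25
After 5 (read(8)): returned '', offset=25
After 6 (read(1)): returned '', offset=25
After 7 (seek(-2, CUR)): offset=23
After 8 (seek(14, SET)): offset=14
After 9 (read(4)): returned '2AE3', offset=18
After 10 (tell()): offset=18
After 11 (read(5)): returned 'HOECP', offset=23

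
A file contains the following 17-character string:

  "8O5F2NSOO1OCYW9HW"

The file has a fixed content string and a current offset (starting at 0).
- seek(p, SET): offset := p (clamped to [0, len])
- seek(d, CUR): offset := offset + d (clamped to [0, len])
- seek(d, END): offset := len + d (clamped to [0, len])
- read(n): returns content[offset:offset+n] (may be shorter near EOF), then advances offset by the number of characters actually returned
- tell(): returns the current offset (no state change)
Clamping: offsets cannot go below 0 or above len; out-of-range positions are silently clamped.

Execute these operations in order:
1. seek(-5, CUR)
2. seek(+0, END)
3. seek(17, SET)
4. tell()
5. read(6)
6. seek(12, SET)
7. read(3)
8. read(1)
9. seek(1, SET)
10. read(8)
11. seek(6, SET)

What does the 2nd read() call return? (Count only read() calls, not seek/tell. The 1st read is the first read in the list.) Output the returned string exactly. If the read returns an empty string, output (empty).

After 1 (seek(-5, CUR)): offset=0
After 2 (seek(+0, END)): offset=17
After 3 (seek(17, SET)): offset=17
After 4 (tell()): offset=17
After 5 (read(6)): returned '', offset=17
After 6 (seek(12, SET)): offset=12
After 7 (read(3)): returned 'YW9', offset=15
After 8 (read(1)): returned 'H', offset=16
After 9 (seek(1, SET)): offset=1
After 10 (read(8)): returned 'O5F2NSOO', offset=9
After 11 (seek(6, SET)): offset=6

Answer: YW9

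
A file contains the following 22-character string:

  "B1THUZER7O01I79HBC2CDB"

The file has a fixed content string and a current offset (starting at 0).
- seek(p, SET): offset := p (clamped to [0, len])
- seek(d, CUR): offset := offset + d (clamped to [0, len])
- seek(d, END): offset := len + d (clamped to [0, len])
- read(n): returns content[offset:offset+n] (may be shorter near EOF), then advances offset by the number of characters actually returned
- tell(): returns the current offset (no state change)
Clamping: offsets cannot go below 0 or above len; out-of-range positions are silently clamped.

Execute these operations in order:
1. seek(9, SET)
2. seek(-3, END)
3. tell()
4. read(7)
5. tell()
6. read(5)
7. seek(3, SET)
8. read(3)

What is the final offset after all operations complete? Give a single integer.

After 1 (seek(9, SET)): offset=9
After 2 (seek(-3, END)): offset=19
After 3 (tell()): offset=19
After 4 (read(7)): returned 'CDB', offset=22
After 5 (tell()): offset=22
After 6 (read(5)): returned '', offset=22
After 7 (seek(3, SET)): offset=3
After 8 (read(3)): returned 'HUZ', offset=6

Answer: 6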